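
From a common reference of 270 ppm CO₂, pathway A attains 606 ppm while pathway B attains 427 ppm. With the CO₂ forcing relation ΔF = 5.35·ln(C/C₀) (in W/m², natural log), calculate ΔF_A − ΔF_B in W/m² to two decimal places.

ΔF_A = 5.35 ln(606/270) = 5.35 × 0.80846 = 4.3253 W/m².
ΔF_B = 5.35 ln(427/270) = 5.35 × 0.45836 = 2.4522 W/m².
Difference: 4.3253 − 2.4522 = 1.8731 W/m².

ΔF_A − ΔF_B = 1.87 W/m²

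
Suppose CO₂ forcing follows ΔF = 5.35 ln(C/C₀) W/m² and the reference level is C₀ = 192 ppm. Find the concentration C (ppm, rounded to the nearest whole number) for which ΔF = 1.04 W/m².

C ≈ 233 ppm

Set 5.35 ln(C/192) = 1.04, so ln(C/192) = 1.04/5.35 = 0.19439.
Then C/192 = e^0.19439 = 1.21457, giving C = 192 × 1.21457 = 233.20 ppm.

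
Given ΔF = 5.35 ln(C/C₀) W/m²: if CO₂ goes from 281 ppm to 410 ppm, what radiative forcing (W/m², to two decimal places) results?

ΔF = 2.02 W/m²

CO₂ absorption bands are partially saturated, so forcing scales with the logarithm of the concentration ratio.
CO₂: 5.35 × ln(410/281) = 5.35 × ln(1.45907) = 5.35 × 0.37780 = 2.0212 W/m².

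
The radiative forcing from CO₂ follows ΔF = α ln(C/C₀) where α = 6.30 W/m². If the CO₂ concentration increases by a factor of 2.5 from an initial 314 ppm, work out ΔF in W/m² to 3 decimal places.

ΔF = 5.773 W/m²

Because the forcing depends only on the ratio C/C₀, the initial concentration does not enter.
ΔF = 6.30 × ln(2.5) = 6.30 × 0.91629 = 5.7726 W/m².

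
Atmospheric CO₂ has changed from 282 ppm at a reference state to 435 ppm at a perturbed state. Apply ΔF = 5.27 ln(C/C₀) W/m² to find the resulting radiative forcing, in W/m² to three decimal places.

CO₂: 5.27 × ln(435/282) = 5.27 × ln(1.54255) = 5.27 × 0.43344 = 2.2842 W/m².

ΔF = 2.284 W/m²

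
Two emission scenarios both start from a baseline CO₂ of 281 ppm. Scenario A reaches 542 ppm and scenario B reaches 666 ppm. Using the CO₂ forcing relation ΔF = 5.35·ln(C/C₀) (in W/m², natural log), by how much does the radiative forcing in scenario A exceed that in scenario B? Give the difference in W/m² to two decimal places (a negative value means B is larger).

ΔF_A = 5.35 ln(542/281) = 5.35 × 0.65691 = 3.5145 W/m².
ΔF_B = 5.35 ln(666/281) = 5.35 × 0.86294 = 4.6167 W/m².
Difference: 3.5145 − 4.6167 = -1.1022 W/m².
(Equivalently, ΔF_A − ΔF_B = 5.35 ln(542/666) = 5.35 × -0.20602 = -1.1022 W/m².)

ΔF_A − ΔF_B = -1.10 W/m²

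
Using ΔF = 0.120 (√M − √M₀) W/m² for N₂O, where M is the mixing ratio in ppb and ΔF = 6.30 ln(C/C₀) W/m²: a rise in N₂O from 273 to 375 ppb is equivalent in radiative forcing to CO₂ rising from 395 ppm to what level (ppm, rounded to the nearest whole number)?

N₂O forcing: 0.120 × (√375 − √273) = 0.120 × (19.3649 − 16.5227) = 0.120 × 2.8422 = 0.34106 W/m².
Set 6.30 ln(C/395) = 0.34106: ln(C/395) = 0.34106/6.30 = 0.05414, so C = 395 × e^0.05414 = 395 × 1.05563 = 416.97 ppm.

C ≈ 417 ppm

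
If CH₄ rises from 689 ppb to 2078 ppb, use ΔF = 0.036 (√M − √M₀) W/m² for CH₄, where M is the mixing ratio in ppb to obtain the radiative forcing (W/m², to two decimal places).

ΔF = 0.70 W/m²

CH₄: 0.036 × (√2078 − √689) = 0.036 × (45.5851 − 26.2488) = 0.036 × 19.3363 = 0.6961 W/m².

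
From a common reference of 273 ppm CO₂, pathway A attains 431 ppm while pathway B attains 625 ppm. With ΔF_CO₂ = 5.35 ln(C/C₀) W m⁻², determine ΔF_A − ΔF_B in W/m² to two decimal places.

ΔF_A = 5.35 ln(431/273) = 5.35 × 0.45664 = 2.4430 W/m².
ΔF_B = 5.35 ln(625/273) = 5.35 × 0.82828 = 4.4313 W/m².
Difference: 2.4430 − 4.4313 = -1.9883 W/m².
(Equivalently, ΔF_A − ΔF_B = 5.35 ln(431/625) = 5.35 × -0.37164 = -1.9883 W/m².)

ΔF_A − ΔF_B = -1.99 W/m²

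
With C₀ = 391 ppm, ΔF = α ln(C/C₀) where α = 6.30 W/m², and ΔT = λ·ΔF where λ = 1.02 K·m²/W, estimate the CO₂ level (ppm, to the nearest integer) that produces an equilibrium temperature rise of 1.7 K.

C ≈ 509 ppm

Required forcing: ΔF = ΔT/λ = 1.7/1.02 = 1.6667 W/m².
Then ln(C/391) = ΔF/6.30 = 1.6667/6.30 = 0.26456.
So C = 391 × e^0.26456 = 391 × 1.30286 = 509.42 ppm.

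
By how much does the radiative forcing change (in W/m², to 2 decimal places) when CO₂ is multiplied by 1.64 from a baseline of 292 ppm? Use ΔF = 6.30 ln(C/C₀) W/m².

ΔF = 3.12 W/m²

Because the forcing depends only on the ratio C/C₀, the initial concentration does not enter.
ΔF = 6.30 × ln(1.64) = 6.30 × 0.49470 = 3.1166 W/m².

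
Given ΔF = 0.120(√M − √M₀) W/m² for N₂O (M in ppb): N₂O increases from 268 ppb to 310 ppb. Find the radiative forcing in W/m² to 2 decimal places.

N₂O: 0.120 × (√310 − √268) = 0.120 × (17.6068 − 16.3707) = 0.120 × 1.2361 = 0.1483 W/m².

ΔF = 0.15 W/m²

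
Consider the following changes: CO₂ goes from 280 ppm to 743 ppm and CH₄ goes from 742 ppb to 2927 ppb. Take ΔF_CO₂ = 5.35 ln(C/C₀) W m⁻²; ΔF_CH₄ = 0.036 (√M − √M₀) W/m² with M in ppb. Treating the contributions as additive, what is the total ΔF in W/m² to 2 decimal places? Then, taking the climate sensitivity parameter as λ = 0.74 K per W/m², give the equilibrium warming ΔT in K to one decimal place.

CO₂: 5.35 × ln(743/280) = 5.35 × ln(2.65357) = 5.35 × 0.97591 = 5.2211 W/m².
CH₄: 0.036 × (√2927 − √742) = 0.036 × (54.1018 − 27.2397) = 0.036 × 26.8621 = 0.9670 W/m².
Total ΔF = 5.2211 + 0.9670 = 6.1881 W/m².
ΔT = λ ΔF = 0.74 × 6.19 = 4.5806 K.

ΔF = 6.19 W/m²; ΔT = 4.6 K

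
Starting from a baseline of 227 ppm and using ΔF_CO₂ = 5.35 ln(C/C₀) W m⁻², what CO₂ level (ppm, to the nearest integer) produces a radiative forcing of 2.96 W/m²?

C ≈ 395 ppm

Set 5.35 ln(C/227) = 2.96, so ln(C/227) = 2.96/5.35 = 0.55327.
Then C/227 = e^0.55327 = 1.73893, giving C = 227 × 1.73893 = 394.74 ppm.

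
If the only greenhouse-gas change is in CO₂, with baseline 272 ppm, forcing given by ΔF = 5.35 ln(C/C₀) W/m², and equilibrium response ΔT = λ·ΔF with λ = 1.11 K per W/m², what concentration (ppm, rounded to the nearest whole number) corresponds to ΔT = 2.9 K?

Required forcing: ΔF = ΔT/λ = 2.9/1.11 = 2.6126 W/m².
Then ln(C/272) = ΔF/5.35 = 2.6126/5.35 = 0.48834.
So C = 272 × e^0.48834 = 272 × 1.62961 = 443.25 ppm.

C ≈ 443 ppm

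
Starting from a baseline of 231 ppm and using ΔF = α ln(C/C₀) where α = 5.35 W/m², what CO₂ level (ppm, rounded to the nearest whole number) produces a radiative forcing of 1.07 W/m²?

C ≈ 282 ppm

Set 5.35 ln(C/231) = 1.07, so ln(C/231) = 1.07/5.35 = 0.20000.
Then C/231 = e^0.20000 = 1.22140, giving C = 231 × 1.22140 = 282.14 ppm.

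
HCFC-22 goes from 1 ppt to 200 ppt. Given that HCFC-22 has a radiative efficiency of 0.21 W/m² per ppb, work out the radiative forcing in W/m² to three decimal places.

HCFC-22: Δ = 200 − 1 = 199 ppt = 0.199 ppb; ΔF = 0.21 × 0.199 = 0.0418 W/m².

ΔF = 0.042 W/m²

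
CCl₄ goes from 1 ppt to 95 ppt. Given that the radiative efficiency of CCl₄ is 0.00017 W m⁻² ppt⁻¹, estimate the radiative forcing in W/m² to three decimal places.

ΔF = 0.016 W/m²

CCl₄: ΔF = 0.00017 × (95 − 1) = 0.00017 × 94 = 0.0160 W/m².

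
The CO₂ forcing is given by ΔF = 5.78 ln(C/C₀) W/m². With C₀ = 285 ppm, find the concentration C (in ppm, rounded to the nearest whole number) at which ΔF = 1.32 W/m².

Set 5.78 ln(C/285) = 1.32, so ln(C/285) = 1.32/5.78 = 0.22837.
Then C/285 = e^0.22837 = 1.25655, giving C = 285 × 1.25655 = 358.12 ppm.

C ≈ 358 ppm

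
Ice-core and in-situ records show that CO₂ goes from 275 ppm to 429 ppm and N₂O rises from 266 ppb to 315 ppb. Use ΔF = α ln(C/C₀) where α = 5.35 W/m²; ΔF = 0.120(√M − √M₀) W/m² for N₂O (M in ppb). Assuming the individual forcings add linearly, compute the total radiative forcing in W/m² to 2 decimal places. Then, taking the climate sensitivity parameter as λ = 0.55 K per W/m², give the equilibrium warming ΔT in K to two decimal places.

CO₂: 5.35 × ln(429/275) = 5.35 × ln(1.56000) = 5.35 × 0.44469 = 2.3791 W/m².
N₂O: 0.120 × (√315 − √266) = 0.120 × (17.7482 − 16.3095) = 0.120 × 1.4387 = 0.1726 W/m².
Total ΔF = 2.3791 + 0.1726 = 2.5517 W/m².
ΔT = λ ΔF = 0.55 × 2.55 = 1.4025 K.

ΔF = 2.55 W/m²; ΔT = 1.40 K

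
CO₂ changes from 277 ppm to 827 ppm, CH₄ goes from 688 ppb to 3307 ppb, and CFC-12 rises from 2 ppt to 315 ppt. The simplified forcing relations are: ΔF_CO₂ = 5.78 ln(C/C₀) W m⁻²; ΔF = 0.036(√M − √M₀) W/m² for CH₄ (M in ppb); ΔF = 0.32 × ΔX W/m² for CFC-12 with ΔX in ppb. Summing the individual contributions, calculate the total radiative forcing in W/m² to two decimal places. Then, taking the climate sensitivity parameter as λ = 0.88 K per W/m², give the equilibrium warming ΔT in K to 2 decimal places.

CO₂: 5.78 × ln(827/277) = 5.78 × ln(2.98556) = 5.78 × 1.09379 = 6.3221 W/m².
CH₄: 0.036 × (√3307 − √688) = 0.036 × (57.5065 − 26.2298) = 0.036 × 31.2767 = 1.1260 W/m².
CFC-12: Δ = 315 − 2 = 313 ppt = 0.313 ppb; ΔF = 0.32 × 0.313 = 0.1002 W/m².
Total ΔF = 6.3221 + 1.1260 + 0.1002 = 7.5483 W/m².
ΔT = λ ΔF = 0.88 × 7.55 = 6.6440 K.

ΔF = 7.55 W/m²; ΔT = 6.64 K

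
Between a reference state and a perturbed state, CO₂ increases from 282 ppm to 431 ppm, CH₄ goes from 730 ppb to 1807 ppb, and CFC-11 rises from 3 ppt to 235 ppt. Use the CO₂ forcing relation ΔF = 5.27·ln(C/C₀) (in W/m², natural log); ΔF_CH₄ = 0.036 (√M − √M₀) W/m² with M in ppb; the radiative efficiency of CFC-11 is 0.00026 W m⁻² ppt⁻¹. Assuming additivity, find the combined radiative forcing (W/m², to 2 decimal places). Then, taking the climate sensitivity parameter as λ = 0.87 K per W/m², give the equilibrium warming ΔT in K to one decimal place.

CO₂: 5.27 × ln(431/282) = 5.27 × ln(1.52837) = 5.27 × 0.42420 = 2.2355 W/m².
CH₄: 0.036 × (√1807 − √730) = 0.036 × (42.5088 − 27.0185) = 0.036 × 15.4903 = 0.5577 W/m².
CFC-11: ΔF = 0.00026 × (235 − 3) = 0.00026 × 232 = 0.0603 W/m².
Total ΔF = 2.2355 + 0.5577 + 0.0603 = 2.8535 W/m².
ΔT = λ ΔF = 0.87 × 2.85 = 2.4795 K.

ΔF = 2.85 W/m²; ΔT = 2.5 K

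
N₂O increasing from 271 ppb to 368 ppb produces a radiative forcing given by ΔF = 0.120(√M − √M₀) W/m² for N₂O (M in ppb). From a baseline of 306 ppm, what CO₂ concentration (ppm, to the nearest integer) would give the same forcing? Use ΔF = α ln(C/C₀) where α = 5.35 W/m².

N₂O forcing: 0.120 × (√368 − √271) = 0.120 × (19.1833 − 16.4621) = 0.120 × 2.7212 = 0.32654 W/m².
Set 5.35 ln(C/306) = 0.32654: ln(C/306) = 0.32654/5.35 = 0.06104, so C = 306 × e^0.06104 = 306 × 1.06294 = 325.26 ppm.

C ≈ 325 ppm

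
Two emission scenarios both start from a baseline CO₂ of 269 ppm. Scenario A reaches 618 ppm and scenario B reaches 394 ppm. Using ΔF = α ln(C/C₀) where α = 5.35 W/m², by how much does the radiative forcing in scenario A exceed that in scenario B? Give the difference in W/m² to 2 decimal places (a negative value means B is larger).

ΔF_A = 5.35 ln(618/269) = 5.35 × 0.83178 = 4.4500 W/m².
ΔF_B = 5.35 ln(394/269) = 5.35 × 0.38164 = 2.0418 W/m².
Difference: 4.4500 − 2.0418 = 2.4082 W/m².
(Equivalently, ΔF_A − ΔF_B = 5.35 ln(618/394) = 5.35 × 0.45014 = 2.4082 W/m².)

ΔF_A − ΔF_B = 2.41 W/m²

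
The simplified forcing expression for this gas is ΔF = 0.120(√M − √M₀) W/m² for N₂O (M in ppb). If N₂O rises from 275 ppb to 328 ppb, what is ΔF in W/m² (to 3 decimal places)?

ΔF = 0.183 W/m²

N₂O: 0.120 × (√328 − √275) = 0.120 × (18.1108 − 16.5831) = 0.120 × 1.5277 = 0.1833 W/m².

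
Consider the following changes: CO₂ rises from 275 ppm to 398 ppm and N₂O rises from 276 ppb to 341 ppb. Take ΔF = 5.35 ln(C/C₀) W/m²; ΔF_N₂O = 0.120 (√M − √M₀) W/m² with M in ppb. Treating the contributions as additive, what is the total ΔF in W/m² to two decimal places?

CO₂: 5.35 × ln(398/275) = 5.35 × ln(1.44727) = 5.35 × 0.36968 = 1.9778 W/m².
N₂O: 0.120 × (√341 − √276) = 0.120 × (18.4662 − 16.6132) = 0.120 × 1.8530 = 0.2224 W/m².
Total ΔF = 1.9778 + 0.2224 = 2.2002 W/m².

ΔF = 2.20 W/m²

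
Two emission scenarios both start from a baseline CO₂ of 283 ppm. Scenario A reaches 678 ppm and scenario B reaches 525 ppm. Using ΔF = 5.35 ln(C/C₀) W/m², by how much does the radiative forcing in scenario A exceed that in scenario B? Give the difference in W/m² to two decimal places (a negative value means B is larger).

ΔF_A − ΔF_B = 1.37 W/m²

ΔF_A = 5.35 ln(678/283) = 5.35 × 0.87370 = 4.6743 W/m².
ΔF_B = 5.35 ln(525/283) = 5.35 × 0.61795 = 3.3060 W/m².
Difference: 4.6743 − 3.3060 = 1.3683 W/m².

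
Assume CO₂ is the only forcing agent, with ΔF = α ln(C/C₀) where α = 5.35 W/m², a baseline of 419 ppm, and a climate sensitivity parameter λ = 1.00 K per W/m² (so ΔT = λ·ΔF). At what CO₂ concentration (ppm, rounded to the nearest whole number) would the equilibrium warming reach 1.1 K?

C ≈ 515 ppm

Required forcing: ΔF = ΔT/λ = 1.1/1.00 = 1.1000 W/m².
Then ln(C/419) = ΔF/5.35 = 1.1000/5.35 = 0.20561.
So C = 419 × e^0.20561 = 419 × 1.22827 = 514.65 ppm.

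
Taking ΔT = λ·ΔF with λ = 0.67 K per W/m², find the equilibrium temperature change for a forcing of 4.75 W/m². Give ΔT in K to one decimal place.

ΔT = λ ΔF = 0.67 × 4.75 = 3.1825 K.

ΔT = 3.2 K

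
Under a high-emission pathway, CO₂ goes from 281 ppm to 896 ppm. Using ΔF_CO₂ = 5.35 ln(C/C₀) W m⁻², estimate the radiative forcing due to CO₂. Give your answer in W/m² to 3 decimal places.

ΔF = 6.204 W/m²

CO₂ absorption bands are partially saturated, so forcing scales with the logarithm of the concentration ratio.
CO₂: 5.35 × ln(896/281) = 5.35 × ln(3.18861) = 5.35 × 1.15959 = 6.2038 W/m².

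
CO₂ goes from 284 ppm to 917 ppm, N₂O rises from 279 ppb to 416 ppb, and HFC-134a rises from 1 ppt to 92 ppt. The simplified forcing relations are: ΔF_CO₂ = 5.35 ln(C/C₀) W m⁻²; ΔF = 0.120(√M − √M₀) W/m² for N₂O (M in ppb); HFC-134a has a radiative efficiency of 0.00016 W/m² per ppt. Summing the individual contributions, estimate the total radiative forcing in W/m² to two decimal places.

CO₂: 5.35 × ln(917/284) = 5.35 × ln(3.22887) = 5.35 × 1.17213 = 6.2709 W/m².
N₂O: 0.120 × (√416 − √279) = 0.120 × (20.3961 − 16.7033) = 0.120 × 3.6928 = 0.4431 W/m².
HFC-134a: ΔF = 0.00016 × (92 − 1) = 0.00016 × 91 = 0.0146 W/m².
Total ΔF = 6.2709 + 0.4431 + 0.0146 = 6.7286 W/m².

ΔF = 6.73 W/m²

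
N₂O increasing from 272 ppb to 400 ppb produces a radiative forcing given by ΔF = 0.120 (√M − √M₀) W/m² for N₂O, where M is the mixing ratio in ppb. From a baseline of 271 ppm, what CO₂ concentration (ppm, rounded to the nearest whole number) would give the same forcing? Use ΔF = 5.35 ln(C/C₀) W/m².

N₂O forcing: 0.120 × (√400 − √272) = 0.120 × (20.0000 − 16.4924) = 0.120 × 3.5076 = 0.42091 W/m².
Set 5.35 ln(C/271) = 0.42091: ln(C/271) = 0.42091/5.35 = 0.07867, so C = 271 × e^0.07867 = 271 × 1.08185 = 293.18 ppm.

C ≈ 293 ppm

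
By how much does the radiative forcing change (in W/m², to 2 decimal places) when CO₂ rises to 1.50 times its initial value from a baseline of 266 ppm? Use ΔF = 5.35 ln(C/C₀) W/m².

ΔF = 2.17 W/m²

Because the forcing depends only on the ratio C/C₀, the initial concentration does not enter.
ΔF = 5.35 × ln(1.50) = 5.35 × 0.40547 = 2.1693 W/m².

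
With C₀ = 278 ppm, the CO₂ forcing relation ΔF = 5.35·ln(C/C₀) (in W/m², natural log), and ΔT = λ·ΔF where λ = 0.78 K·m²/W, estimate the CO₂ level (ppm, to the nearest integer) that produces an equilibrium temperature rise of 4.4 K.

Required forcing: ΔF = ΔT/λ = 4.4/0.78 = 5.6410 W/m².
Then ln(C/278) = ΔF/5.35 = 5.6410/5.35 = 1.05439.
So C = 278 × e^1.05439 = 278 × 2.87022 = 797.92 ppm.

C ≈ 798 ppm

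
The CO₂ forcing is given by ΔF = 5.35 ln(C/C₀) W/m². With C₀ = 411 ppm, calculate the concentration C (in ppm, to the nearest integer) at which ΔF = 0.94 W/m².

Set 5.35 ln(C/411) = 0.94, so ln(C/411) = 0.94/5.35 = 0.17570.
Then C/411 = e^0.17570 = 1.19208, giving C = 411 × 1.19208 = 489.94 ppm.

C ≈ 490 ppm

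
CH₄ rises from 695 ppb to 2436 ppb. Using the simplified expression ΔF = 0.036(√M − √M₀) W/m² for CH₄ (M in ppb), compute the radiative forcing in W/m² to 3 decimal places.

CH₄: 0.036 × (√2436 − √695) = 0.036 × (49.3559 − 26.3629) = 0.036 × 22.9930 = 0.8277 W/m².

ΔF = 0.828 W/m²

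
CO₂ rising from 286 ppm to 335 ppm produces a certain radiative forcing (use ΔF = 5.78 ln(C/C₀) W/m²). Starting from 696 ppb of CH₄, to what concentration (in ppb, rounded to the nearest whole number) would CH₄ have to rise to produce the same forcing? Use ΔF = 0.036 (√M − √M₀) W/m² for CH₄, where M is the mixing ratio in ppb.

CO₂ forcing: 5.78 × ln(335/286) = 5.78 × 0.158139 = 0.91404 W/m².
Set 0.036(√M − √696) = 0.91404: √M = 0.91404/0.036 + √696 = 25.3900 + 26.3818 = 51.7718.
M = (51.7718)² = 2680.32 ppb.

M ≈ 2680 ppb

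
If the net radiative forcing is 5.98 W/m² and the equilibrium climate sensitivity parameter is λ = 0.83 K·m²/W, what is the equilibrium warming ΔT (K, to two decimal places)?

ΔT = λ ΔF = 0.83 × 5.98 = 4.9634 K.

ΔT = 4.96 K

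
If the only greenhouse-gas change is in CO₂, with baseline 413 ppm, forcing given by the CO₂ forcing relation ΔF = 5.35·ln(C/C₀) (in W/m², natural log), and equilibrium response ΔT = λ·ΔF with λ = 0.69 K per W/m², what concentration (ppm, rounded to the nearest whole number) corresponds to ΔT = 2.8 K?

C ≈ 882 ppm

Required forcing: ΔF = ΔT/λ = 2.8/0.69 = 4.0580 W/m².
Then ln(C/413) = ΔF/5.35 = 4.0580/5.35 = 0.75850.
So C = 413 × e^0.75850 = 413 × 2.13507 = 881.78 ppm.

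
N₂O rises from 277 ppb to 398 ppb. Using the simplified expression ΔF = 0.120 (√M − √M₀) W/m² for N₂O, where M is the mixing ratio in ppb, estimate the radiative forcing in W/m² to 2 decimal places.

ΔF = 0.40 W/m²

N₂O: 0.120 × (√398 − √277) = 0.120 × (19.9499 − 16.6433) = 0.120 × 3.3066 = 0.3968 W/m².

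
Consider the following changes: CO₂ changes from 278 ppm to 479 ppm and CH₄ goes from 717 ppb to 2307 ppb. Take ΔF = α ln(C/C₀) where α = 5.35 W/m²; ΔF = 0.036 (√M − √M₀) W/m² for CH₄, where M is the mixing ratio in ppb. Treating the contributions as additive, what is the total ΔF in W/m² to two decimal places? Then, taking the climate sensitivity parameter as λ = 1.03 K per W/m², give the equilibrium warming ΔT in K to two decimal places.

CO₂: 5.35 × ln(479/278) = 5.35 × ln(1.72302) = 5.35 × 0.54408 = 2.9108 W/m².
CH₄: 0.036 × (√2307 − √717) = 0.036 × (48.0312 − 26.7769) = 0.036 × 21.2543 = 0.7652 W/m².
Total ΔF = 2.9108 + 0.7652 = 3.6760 W/m².
ΔT = λ ΔF = 1.03 × 3.68 = 3.7904 K.

ΔF = 3.68 W/m²; ΔT = 3.79 K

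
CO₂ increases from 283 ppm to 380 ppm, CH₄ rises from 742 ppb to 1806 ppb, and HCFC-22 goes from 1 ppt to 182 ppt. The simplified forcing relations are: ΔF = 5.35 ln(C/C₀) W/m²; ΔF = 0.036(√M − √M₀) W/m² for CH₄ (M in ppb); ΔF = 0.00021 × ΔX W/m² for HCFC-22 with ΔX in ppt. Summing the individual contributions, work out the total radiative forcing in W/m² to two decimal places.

ΔF = 2.16 W/m²

CO₂: 5.35 × ln(380/283) = 5.35 × ln(1.34276) = 5.35 × 0.29473 = 1.5768 W/m².
CH₄: 0.036 × (√1806 − √742) = 0.036 × (42.4971 − 27.2397) = 0.036 × 15.2574 = 0.5493 W/m².
HCFC-22: ΔF = 0.00021 × (182 − 1) = 0.00021 × 181 = 0.0380 W/m².
Total ΔF = 1.5768 + 0.5493 + 0.0380 = 2.1641 W/m².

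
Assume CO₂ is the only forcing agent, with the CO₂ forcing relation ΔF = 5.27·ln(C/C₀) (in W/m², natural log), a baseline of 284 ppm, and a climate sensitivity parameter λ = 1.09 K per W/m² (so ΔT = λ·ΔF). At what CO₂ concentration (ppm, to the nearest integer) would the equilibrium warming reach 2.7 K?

C ≈ 454 ppm

Required forcing: ΔF = ΔT/λ = 2.7/1.09 = 2.4771 W/m².
Then ln(C/284) = ΔF/5.27 = 2.4771/5.27 = 0.47004.
So C = 284 × e^0.47004 = 284 × 1.60006 = 454.42 ppm.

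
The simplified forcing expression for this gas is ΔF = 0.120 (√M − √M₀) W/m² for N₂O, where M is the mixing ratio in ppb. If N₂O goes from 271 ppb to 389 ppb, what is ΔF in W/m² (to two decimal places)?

N₂O: 0.120 × (√389 − √271) = 0.120 × (19.7231 − 16.4621) = 0.120 × 3.2610 = 0.3913 W/m².

ΔF = 0.39 W/m²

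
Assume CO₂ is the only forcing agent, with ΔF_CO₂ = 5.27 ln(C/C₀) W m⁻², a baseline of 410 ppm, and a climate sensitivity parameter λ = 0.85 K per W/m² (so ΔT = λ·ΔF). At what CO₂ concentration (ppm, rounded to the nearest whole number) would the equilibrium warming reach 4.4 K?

C ≈ 1095 ppm

Required forcing: ΔF = ΔT/λ = 4.4/0.85 = 5.1765 W/m².
Then ln(C/410) = ΔF/5.27 = 5.1765/5.27 = 0.98226.
So C = 410 × e^0.98226 = 410 × 2.67048 = 1094.90 ppm.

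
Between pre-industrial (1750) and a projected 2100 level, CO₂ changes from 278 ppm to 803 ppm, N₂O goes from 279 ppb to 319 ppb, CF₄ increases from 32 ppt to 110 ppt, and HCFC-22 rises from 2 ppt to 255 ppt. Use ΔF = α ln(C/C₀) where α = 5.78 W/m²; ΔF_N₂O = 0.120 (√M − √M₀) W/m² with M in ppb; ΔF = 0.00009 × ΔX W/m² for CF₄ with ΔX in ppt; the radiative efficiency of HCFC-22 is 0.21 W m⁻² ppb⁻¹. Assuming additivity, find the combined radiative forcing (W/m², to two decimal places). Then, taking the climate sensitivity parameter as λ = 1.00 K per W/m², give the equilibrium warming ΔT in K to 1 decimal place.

CO₂: 5.78 × ln(803/278) = 5.78 × ln(2.88849) = 5.78 × 1.06073 = 6.1310 W/m².
N₂O: 0.120 × (√319 − √279) = 0.120 × (17.8606 − 16.7033) = 0.120 × 1.1573 = 0.1389 W/m².
CF₄: ΔF = 0.00009 × (110 − 32) = 0.00009 × 78 = 0.0070 W/m².
HCFC-22: Δ = 255 − 2 = 253 ppt = 0.253 ppb; ΔF = 0.21 × 0.253 = 0.0531 W/m².
Total ΔF = 6.1310 + 0.1389 + 0.0070 + 0.0531 = 6.3300 W/m².
ΔT = λ ΔF = 1.00 × 6.33 = 6.3300 K.

ΔF = 6.33 W/m²; ΔT = 6.3 K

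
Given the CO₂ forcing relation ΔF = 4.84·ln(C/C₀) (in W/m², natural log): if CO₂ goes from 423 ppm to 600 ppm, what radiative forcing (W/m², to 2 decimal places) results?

CO₂: 4.84 × ln(600/423) = 4.84 × ln(1.41844) = 4.84 × 0.34956 = 1.6919 W/m².

ΔF = 1.69 W/m²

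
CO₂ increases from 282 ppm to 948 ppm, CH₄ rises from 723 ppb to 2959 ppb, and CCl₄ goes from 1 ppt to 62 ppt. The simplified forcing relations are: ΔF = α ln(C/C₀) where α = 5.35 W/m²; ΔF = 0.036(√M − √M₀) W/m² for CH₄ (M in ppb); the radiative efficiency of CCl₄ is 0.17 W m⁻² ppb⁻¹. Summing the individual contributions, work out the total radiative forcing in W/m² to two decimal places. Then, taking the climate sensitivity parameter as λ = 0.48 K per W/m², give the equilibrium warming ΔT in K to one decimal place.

ΔF = 7.49 W/m²; ΔT = 3.6 K

CO₂: 5.35 × ln(948/282) = 5.35 × ln(3.36170) = 5.35 × 1.21245 = 6.4866 W/m².
CH₄: 0.036 × (√2959 − √723) = 0.036 × (54.3967 − 26.8887) = 0.036 × 27.5080 = 0.9903 W/m².
CCl₄: Δ = 62 − 1 = 61 ppt = 0.061 ppb; ΔF = 0.17 × 0.061 = 0.0104 W/m².
Total ΔF = 6.4866 + 0.9903 + 0.0104 = 7.4873 W/m².
ΔT = λ ΔF = 0.48 × 7.49 = 3.5952 K.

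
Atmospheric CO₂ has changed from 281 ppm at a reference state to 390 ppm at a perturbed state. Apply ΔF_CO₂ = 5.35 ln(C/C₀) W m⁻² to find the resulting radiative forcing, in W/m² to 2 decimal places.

CO₂: 5.35 × ln(390/281) = 5.35 × ln(1.38790) = 5.35 × 0.32779 = 1.7537 W/m².

ΔF = 1.75 W/m²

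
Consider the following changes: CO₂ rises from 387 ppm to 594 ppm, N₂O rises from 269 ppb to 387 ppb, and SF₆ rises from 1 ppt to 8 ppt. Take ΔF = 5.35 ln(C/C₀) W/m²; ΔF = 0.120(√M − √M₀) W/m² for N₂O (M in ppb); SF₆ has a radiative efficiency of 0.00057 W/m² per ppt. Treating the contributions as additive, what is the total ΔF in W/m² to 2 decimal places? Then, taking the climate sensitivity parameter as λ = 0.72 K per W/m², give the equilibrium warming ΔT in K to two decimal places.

CO₂: 5.35 × ln(594/387) = 5.35 × ln(1.53488) = 5.35 × 0.42845 = 2.2922 W/m².
N₂O: 0.120 × (√387 − √269) = 0.120 × (19.6723 − 16.4012) = 0.120 × 3.2711 = 0.3925 W/m².
SF₆: ΔF = 0.00057 × (8 − 1) = 0.00057 × 7 = 0.0040 W/m².
Total ΔF = 2.2922 + 0.3925 + 0.0040 = 2.6887 W/m².
ΔT = λ ΔF = 0.72 × 2.69 = 1.9368 K.

ΔF = 2.69 W/m²; ΔT = 1.94 K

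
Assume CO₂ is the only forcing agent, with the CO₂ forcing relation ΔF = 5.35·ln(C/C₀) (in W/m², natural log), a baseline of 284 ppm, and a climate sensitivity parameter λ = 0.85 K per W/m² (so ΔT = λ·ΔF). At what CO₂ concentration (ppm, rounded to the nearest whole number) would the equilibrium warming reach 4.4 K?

Required forcing: ΔF = ΔT/λ = 4.4/0.85 = 5.1765 W/m².
Then ln(C/284) = ΔF/5.35 = 5.1765/5.35 = 0.96757.
So C = 284 × e^0.96757 = 284 × 2.63154 = 747.36 ppm.

C ≈ 747 ppm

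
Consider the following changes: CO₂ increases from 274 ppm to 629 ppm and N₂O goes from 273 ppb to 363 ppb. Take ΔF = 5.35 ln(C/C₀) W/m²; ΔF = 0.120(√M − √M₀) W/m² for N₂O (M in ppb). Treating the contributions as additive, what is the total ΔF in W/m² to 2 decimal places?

CO₂: 5.35 × ln(629/274) = 5.35 × ln(2.29562) = 5.35 × 0.83100 = 4.4459 W/m².
N₂O: 0.120 × (√363 − √273) = 0.120 × (19.0526 − 16.5227) = 0.120 × 2.5299 = 0.3036 W/m².
Total ΔF = 4.4459 + 0.3036 = 4.7495 W/m².

ΔF = 4.75 W/m²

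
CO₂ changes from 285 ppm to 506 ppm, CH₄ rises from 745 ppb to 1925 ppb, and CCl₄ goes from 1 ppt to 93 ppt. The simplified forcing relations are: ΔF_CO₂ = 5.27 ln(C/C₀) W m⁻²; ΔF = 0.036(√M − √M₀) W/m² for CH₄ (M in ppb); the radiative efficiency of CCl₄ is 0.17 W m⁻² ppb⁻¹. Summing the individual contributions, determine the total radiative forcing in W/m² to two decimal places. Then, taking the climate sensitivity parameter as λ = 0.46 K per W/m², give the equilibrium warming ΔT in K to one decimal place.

CO₂: 5.27 × ln(506/285) = 5.27 × ln(1.77544) = 5.27 × 0.57405 = 3.0252 W/m².
CH₄: 0.036 × (√1925 − √745) = 0.036 × (43.8748 − 27.2947) = 0.036 × 16.5801 = 0.5969 W/m².
CCl₄: Δ = 93 − 1 = 92 ppt = 0.092 ppb; ΔF = 0.17 × 0.092 = 0.0156 W/m².
Total ΔF = 3.0252 + 0.5969 + 0.0156 = 3.6377 W/m².
ΔT = λ ΔF = 0.46 × 3.64 = 1.6744 K.

ΔF = 3.64 W/m²; ΔT = 1.7 K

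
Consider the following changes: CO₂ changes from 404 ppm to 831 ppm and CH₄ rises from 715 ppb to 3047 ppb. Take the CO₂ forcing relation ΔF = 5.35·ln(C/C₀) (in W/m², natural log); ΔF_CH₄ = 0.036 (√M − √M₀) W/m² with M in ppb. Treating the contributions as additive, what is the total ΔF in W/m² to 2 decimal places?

CO₂: 5.35 × ln(831/404) = 5.35 × ln(2.05693) = 5.35 × 0.72121 = 3.8585 W/m².
CH₄: 0.036 × (√3047 − √715) = 0.036 × (55.1996 − 26.7395) = 0.036 × 28.4601 = 1.0246 W/m².
Total ΔF = 3.8585 + 1.0246 = 4.8831 W/m².

ΔF = 4.88 W/m²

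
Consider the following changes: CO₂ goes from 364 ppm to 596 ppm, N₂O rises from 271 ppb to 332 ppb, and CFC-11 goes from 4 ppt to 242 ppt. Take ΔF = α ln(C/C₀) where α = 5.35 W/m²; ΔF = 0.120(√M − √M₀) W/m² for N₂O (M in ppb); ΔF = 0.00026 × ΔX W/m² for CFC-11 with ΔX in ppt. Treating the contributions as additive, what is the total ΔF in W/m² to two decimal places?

ΔF = 2.91 W/m²

CO₂: 5.35 × ln(596/364) = 5.35 × ln(1.63736) = 5.35 × 0.49309 = 2.6380 W/m².
N₂O: 0.120 × (√332 − √271) = 0.120 × (18.2209 − 16.4621) = 0.120 × 1.7588 = 0.2111 W/m².
CFC-11: ΔF = 0.00026 × (242 − 4) = 0.00026 × 238 = 0.0619 W/m².
Total ΔF = 2.6380 + 0.2111 + 0.0619 = 2.9110 W/m².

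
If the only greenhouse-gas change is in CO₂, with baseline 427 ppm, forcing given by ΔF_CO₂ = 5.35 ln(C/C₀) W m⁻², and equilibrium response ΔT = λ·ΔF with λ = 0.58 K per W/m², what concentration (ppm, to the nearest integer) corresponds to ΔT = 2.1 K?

C ≈ 840 ppm

Required forcing: ΔF = ΔT/λ = 2.1/0.58 = 3.6207 W/m².
Then ln(C/427) = ΔF/5.35 = 3.6207/5.35 = 0.67677.
So C = 427 × e^0.67677 = 427 × 1.96751 = 840.13 ppm.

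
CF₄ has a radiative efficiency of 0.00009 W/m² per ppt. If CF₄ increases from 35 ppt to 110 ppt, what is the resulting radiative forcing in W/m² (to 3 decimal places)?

ΔF = 0.007 W/m²

CF₄: ΔF = 0.00009 × (110 − 35) = 0.00009 × 75 = 0.0068 W/m².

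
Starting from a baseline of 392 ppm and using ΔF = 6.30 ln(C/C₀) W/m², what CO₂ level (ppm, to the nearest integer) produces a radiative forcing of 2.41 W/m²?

Set 6.30 ln(C/392) = 2.41, so ln(C/392) = 2.41/6.30 = 0.38254.
Then C/392 = e^0.38254 = 1.46600, giving C = 392 × 1.46600 = 574.67 ppm.

C ≈ 575 ppm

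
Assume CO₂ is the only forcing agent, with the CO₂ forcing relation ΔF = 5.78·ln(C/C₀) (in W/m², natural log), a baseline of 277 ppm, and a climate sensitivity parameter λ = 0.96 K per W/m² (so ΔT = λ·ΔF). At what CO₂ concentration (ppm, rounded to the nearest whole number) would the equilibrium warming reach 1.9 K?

Required forcing: ΔF = ΔT/λ = 1.9/0.96 = 1.9792 W/m².
Then ln(C/277) = ΔF/5.78 = 1.9792/5.78 = 0.34242.
So C = 277 × e^0.34242 = 277 × 1.40835 = 390.11 ppm.

C ≈ 390 ppm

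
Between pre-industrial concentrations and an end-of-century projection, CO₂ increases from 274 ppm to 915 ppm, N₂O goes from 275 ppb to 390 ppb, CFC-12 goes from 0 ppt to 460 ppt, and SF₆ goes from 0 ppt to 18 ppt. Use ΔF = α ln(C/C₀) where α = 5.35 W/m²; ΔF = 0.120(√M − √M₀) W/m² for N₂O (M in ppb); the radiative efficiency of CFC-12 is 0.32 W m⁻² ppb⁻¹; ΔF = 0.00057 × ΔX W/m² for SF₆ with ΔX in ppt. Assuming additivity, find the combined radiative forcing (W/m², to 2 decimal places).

CO₂: 5.35 × ln(915/274) = 5.35 × ln(3.33942) = 5.35 × 1.20580 = 6.4510 W/m².
N₂O: 0.120 × (√390 − √275) = 0.120 × (19.7484 − 16.5831) = 0.120 × 3.1653 = 0.3798 W/m².
CFC-12: Δ = 460 − 0 = 460 ppt = 0.460 ppb; ΔF = 0.32 × 0.460 = 0.1472 W/m².
SF₆: ΔF = 0.00057 × (18 − 0) = 0.00057 × 18 = 0.0103 W/m².
Total ΔF = 6.4510 + 0.3798 + 0.1472 + 0.0103 = 6.9883 W/m².

ΔF = 6.99 W/m²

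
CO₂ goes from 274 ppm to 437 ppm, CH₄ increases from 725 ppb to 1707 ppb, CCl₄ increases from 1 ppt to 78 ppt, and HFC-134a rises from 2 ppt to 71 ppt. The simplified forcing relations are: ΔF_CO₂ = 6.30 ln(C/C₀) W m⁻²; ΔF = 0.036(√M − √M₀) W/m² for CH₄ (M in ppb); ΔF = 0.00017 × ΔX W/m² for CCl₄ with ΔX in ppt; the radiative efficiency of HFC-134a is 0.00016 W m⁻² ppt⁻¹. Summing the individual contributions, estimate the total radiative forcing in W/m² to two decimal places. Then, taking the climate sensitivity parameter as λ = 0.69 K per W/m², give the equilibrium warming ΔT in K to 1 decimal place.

ΔF = 3.48 W/m²; ΔT = 2.4 K

CO₂: 6.30 × ln(437/274) = 6.30 × ln(1.59489) = 6.30 × 0.46680 = 2.9408 W/m².
CH₄: 0.036 × (√1707 − √725) = 0.036 × (41.3159 − 26.9258) = 0.036 × 14.3901 = 0.5180 W/m².
CCl₄: ΔF = 0.00017 × (78 − 1) = 0.00017 × 77 = 0.0131 W/m².
HFC-134a: ΔF = 0.00016 × (71 − 2) = 0.00016 × 69 = 0.0110 W/m².
Total ΔF = 2.9408 + 0.5180 + 0.0131 + 0.0110 = 3.4829 W/m².
ΔT = λ ΔF = 0.69 × 3.48 = 2.4012 K.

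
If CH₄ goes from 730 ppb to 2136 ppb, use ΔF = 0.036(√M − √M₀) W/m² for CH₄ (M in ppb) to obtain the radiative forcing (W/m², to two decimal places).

ΔF = 0.69 W/m²

CH₄: 0.036 × (√2136 − √730) = 0.036 × (46.2169 − 27.0185) = 0.036 × 19.1984 = 0.6911 W/m².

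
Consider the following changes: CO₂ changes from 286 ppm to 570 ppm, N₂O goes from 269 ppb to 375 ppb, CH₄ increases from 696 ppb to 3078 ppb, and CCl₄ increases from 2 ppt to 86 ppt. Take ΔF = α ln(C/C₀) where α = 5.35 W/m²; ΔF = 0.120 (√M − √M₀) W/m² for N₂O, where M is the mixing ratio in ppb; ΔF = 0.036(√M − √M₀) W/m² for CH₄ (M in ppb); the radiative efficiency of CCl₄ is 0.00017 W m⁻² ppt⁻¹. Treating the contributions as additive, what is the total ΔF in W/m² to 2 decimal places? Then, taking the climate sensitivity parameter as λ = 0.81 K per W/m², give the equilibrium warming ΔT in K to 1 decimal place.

CO₂: 5.35 × ln(570/286) = 5.35 × ln(1.99301) = 5.35 × 0.68965 = 3.6896 W/m².
N₂O: 0.120 × (√375 − √269) = 0.120 × (19.3649 − 16.4012) = 0.120 × 2.9637 = 0.3556 W/m².
CH₄: 0.036 × (√3078 − √696) = 0.036 × (55.4797 − 26.3818) = 0.036 × 29.0979 = 1.0475 W/m².
CCl₄: ΔF = 0.00017 × (86 − 2) = 0.00017 × 84 = 0.0143 W/m².
Total ΔF = 3.6896 + 0.3556 + 1.0475 + 0.0143 = 5.1070 W/m².
ΔT = λ ΔF = 0.81 × 5.11 = 4.1391 K.

ΔF = 5.11 W/m²; ΔT = 4.1 K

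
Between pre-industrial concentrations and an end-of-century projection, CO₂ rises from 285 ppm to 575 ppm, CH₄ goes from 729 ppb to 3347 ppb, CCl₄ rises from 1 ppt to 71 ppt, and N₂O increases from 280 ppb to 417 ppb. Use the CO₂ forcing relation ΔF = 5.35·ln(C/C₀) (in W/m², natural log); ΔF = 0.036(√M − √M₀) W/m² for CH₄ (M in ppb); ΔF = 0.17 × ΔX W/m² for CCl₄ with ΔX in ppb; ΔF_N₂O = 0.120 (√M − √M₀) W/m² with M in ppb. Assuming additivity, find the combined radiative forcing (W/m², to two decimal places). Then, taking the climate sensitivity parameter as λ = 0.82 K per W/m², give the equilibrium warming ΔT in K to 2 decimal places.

ΔF = 5.32 W/m²; ΔT = 4.36 K

CO₂: 5.35 × ln(575/285) = 5.35 × ln(2.01754) = 5.35 × 0.70188 = 3.7551 W/m².
CH₄: 0.036 × (√3347 − √729) = 0.036 × (57.8533 − 27.0000) = 0.036 × 30.8533 = 1.1107 W/m².
CCl₄: Δ = 71 − 1 = 70 ppt = 0.070 ppb; ΔF = 0.17 × 0.070 = 0.0119 W/m².
N₂O: 0.120 × (√417 − √280) = 0.120 × (20.4206 − 16.7332) = 0.120 × 3.6874 = 0.4425 W/m².
Total ΔF = 3.7551 + 1.1107 + 0.0119 + 0.4425 = 5.3202 W/m².
ΔT = λ ΔF = 0.82 × 5.32 = 4.3624 K.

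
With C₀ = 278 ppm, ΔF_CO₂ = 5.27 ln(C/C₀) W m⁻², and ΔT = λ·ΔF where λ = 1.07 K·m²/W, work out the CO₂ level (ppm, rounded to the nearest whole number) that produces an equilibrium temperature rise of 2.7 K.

Required forcing: ΔF = ΔT/λ = 2.7/1.07 = 2.5234 W/m².
Then ln(C/278) = ΔF/5.27 = 2.5234/5.27 = 0.47882.
So C = 278 × e^0.47882 = 278 × 1.61417 = 448.74 ppm.

C ≈ 449 ppm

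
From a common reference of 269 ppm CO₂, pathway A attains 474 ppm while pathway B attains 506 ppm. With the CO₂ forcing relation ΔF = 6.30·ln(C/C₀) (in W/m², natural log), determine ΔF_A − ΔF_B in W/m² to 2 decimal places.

ΔF_A − ΔF_B = -0.41 W/m²

ΔF_A = 6.30 ln(474/269) = 6.30 × 0.56650 = 3.5690 W/m².
ΔF_B = 6.30 ln(506/269) = 6.30 × 0.63183 = 3.9805 W/m².
Difference: 3.5690 − 3.9805 = -0.4115 W/m².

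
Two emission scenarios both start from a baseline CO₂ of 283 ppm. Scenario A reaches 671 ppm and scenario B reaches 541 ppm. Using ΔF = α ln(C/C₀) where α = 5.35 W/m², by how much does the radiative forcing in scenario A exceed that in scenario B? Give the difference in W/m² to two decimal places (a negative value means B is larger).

ΔF_A − ΔF_B = 1.15 W/m²

ΔF_A = 5.35 ln(671/283) = 5.35 × 0.86332 = 4.6188 W/m².
ΔF_B = 5.35 ln(541/283) = 5.35 × 0.64797 = 3.4666 W/m².
Difference: 4.6188 − 3.4666 = 1.1522 W/m².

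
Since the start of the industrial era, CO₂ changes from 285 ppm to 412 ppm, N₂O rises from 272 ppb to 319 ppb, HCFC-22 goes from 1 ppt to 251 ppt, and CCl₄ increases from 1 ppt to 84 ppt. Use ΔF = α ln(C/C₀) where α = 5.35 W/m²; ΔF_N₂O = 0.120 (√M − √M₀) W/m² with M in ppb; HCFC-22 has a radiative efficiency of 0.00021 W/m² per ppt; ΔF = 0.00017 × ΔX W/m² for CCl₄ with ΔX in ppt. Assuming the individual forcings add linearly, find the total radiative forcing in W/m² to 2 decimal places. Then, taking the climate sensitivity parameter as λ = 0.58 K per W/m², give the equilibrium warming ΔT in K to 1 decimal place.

ΔF = 2.20 W/m²; ΔT = 1.3 K

CO₂: 5.35 × ln(412/285) = 5.35 × ln(1.44561) = 5.35 × 0.36853 = 1.9716 W/m².
N₂O: 0.120 × (√319 − √272) = 0.120 × (17.8606 − 16.4924) = 0.120 × 1.3682 = 0.1642 W/m².
HCFC-22: ΔF = 0.00021 × (251 − 1) = 0.00021 × 250 = 0.0525 W/m².
CCl₄: ΔF = 0.00017 × (84 − 1) = 0.00017 × 83 = 0.0141 W/m².
Total ΔF = 1.9716 + 0.1642 + 0.0525 + 0.0141 = 2.2024 W/m².
ΔT = λ ΔF = 0.58 × 2.20 = 1.2760 K.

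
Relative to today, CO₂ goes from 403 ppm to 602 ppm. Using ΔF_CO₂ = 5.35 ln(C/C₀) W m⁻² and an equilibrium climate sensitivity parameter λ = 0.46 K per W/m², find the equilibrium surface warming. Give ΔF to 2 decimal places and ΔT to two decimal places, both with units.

ΔF = 2.15 W/m²; ΔT = 0.99 K

CO₂: 5.35 × ln(602/403) = 5.35 × ln(1.49380) = 5.35 × 0.40132 = 2.1471 W/m².
ΔT = λ ΔF = 0.46 × 2.15 = 0.9890 K.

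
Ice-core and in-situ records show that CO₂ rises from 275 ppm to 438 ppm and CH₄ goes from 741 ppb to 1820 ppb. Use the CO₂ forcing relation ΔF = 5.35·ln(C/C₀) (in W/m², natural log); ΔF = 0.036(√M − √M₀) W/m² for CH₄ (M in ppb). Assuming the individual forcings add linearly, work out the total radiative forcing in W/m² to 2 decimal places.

CO₂: 5.35 × ln(438/275) = 5.35 × ln(1.59273) = 5.35 × 0.46545 = 2.4902 W/m².
CH₄: 0.036 × (√1820 − √741) = 0.036 × (42.6615 − 27.2213) = 0.036 × 15.4402 = 0.5558 W/m².
Total ΔF = 2.4902 + 0.5558 = 3.0460 W/m².

ΔF = 3.05 W/m²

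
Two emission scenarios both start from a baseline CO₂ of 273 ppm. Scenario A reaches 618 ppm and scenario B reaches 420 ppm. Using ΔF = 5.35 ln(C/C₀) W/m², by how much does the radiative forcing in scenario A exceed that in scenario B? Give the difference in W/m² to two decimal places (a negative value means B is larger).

ΔF_A = 5.35 ln(618/273) = 5.35 × 0.81702 = 4.3711 W/m².
ΔF_B = 5.35 ln(420/273) = 5.35 × 0.43078 = 2.3047 W/m².
Difference: 4.3711 − 2.3047 = 2.0664 W/m².

ΔF_A − ΔF_B = 2.07 W/m²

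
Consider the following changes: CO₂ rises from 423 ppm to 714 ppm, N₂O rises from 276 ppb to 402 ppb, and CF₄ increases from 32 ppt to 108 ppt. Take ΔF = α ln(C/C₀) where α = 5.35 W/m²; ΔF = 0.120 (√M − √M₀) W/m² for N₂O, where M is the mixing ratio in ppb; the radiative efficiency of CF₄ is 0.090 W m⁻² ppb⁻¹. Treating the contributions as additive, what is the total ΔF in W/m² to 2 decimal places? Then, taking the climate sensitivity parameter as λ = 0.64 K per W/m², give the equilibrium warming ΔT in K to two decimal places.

ΔF = 3.22 W/m²; ΔT = 2.06 K

CO₂: 5.35 × ln(714/423) = 5.35 × ln(1.68794) = 5.35 × 0.52351 = 2.8008 W/m².
N₂O: 0.120 × (√402 − √276) = 0.120 × (20.0499 − 16.6132) = 0.120 × 3.4367 = 0.4124 W/m².
CF₄: Δ = 108 − 32 = 76 ppt = 0.076 ppb; ΔF = 0.090 × 0.076 = 0.0068 W/m².
Total ΔF = 2.8008 + 0.4124 + 0.0068 = 3.2200 W/m².
ΔT = λ ΔF = 0.64 × 3.22 = 2.0608 K.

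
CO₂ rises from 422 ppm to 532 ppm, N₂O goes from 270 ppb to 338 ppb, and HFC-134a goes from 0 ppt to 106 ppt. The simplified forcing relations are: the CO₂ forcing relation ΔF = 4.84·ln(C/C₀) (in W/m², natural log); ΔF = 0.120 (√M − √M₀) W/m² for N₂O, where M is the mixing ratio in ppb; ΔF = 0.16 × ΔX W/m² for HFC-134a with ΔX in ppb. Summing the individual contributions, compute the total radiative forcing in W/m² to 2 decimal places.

CO₂: 4.84 × ln(532/422) = 4.84 × ln(1.26066) = 4.84 × 0.23164 = 1.1211 W/m².
N₂O: 0.120 × (√338 − √270) = 0.120 × (18.3848 − 16.4317) = 0.120 × 1.9531 = 0.2344 W/m².
HFC-134a: Δ = 106 − 0 = 106 ppt = 0.106 ppb; ΔF = 0.16 × 0.106 = 0.0170 W/m².
Total ΔF = 1.1211 + 0.2344 + 0.0170 = 1.3725 W/m².

ΔF = 1.37 W/m²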